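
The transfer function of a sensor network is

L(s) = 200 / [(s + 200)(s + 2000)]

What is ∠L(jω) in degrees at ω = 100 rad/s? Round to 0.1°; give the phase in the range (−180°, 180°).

At s = jω = j100:
pole (s+200): 200 + j100 → |·| = √(200²+100²) = √50000 ≈ 223.61, ∠ = arctan(100/200) ≈ 26.57°
pole (s+2000): 2000 + j100 → |·| = √(2000²+100²) = √4010000 ≈ 2002.5, ∠ = arctan(100/2000) ≈ 2.86°
∠L = 0.00° − 29.43° = -29.43°

-29.4°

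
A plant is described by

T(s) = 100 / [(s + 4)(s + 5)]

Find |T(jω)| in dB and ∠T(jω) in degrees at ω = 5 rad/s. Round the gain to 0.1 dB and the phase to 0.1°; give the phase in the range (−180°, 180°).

At s = jω = j5:
pole (s+4): 4 + j5 → |·| = √(4²+5²) = √41 ≈ 6.4031, ∠ = arctan(5/4) ≈ 51.34°
pole (s+5): 5 + j5 → |·| = √(5²+5²) = √50 ≈ 7.0711, ∠ = arctan(5/5) ≈ 45.00°
|T| = 100 / 45.277 ≈ 2.2086
Gain = 20 log₁₀(2.2086) ≈ 6.88 dB
∠T = 0.00° − 96.34° = -96.34°

6.9 dB, -96.3°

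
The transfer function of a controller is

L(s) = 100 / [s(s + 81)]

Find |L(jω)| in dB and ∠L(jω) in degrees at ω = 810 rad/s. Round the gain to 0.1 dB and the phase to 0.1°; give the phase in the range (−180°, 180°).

At s = jω = j810:
pole (s+81): 81 + j810 → |·| = √(81²+810²) = √662661 ≈ 814.04, ∠ = arctan(810/81) ≈ 84.29°
pole at origin: |s| = 810, ∠ = 90.00° (in denominator)
|L| = 100 / 6.5937e+05 ≈ 0.00015166
Gain = 20 log₁₀(0.00015166) ≈ -76.38 dB
∠L = 0.00° − 174.29° = -174.29°

-76.4 dB, -174.3°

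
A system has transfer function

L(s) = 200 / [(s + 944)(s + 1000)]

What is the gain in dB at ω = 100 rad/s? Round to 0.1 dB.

At s = jω = j100:
pole (s+944): 944 + j100 → |·| = √(944²+100²) = √901136 ≈ 949.28, ∠ = arctan(100/944) ≈ 6.05°
pole (s+1000): 1000 + j100 → |·| = √(1000²+100²) = √1010000 ≈ 1005, ∠ = arctan(100/1000) ≈ 5.71°
|L| = 200 / 9.5403e+05 ≈ 0.00020964
Gain = 20 log₁₀(0.00020964) ≈ -73.57 dB

-73.6 dB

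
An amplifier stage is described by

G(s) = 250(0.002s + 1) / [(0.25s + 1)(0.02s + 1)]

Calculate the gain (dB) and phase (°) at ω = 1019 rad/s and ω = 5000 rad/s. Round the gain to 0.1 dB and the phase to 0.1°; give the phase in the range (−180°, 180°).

ω = 1019: -19.2 dB, -113.1°; ω = 5000: -33.9 dB, -95.1°

At ω = 1019 rad/s:
zero (1 + j1019·0.002) = 1 + j2.038 → |·| ≈ 2.2701, ∠ ≈ 63.86°
pole (1 + j1019·0.25) = 1 + j254.75 → |·| ≈ 254.75, ∠ ≈ 89.78°
pole (1 + j1019·0.02) = 1 + j20.38 → |·| ≈ 20.405, ∠ ≈ 87.19°
|G| = 250 · 2.2701 / (254.75 · 20.405) ≈ 0.10918
Gain = 20 log₁₀(0.10918) ≈ -19.24 dB
∠G = (63.86°) − (89.78° + 87.19°) = -113.11°

At ω = 5000 rad/s:
zero (1 + j5000·0.002) = 1 + j10 → |·| ≈ 10.05, ∠ ≈ 84.29°
pole (1 + j5000·0.25) = 1 + j1250 → |·| ≈ 1250, ∠ ≈ 89.95°
pole (1 + j5000·0.02) = 1 + j100 → |·| ≈ 100, ∠ ≈ 89.43°
|G| = 250 · 10.05 / (1250 · 100) ≈ 0.0201
Gain = 20 log₁₀(0.0201) ≈ -33.94 dB
∠G = (84.29°) − (89.95° + 89.43°) = -95.09°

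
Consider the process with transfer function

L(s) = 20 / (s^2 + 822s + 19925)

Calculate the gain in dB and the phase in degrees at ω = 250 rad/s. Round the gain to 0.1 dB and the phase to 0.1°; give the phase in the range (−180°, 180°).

Substitute s = j250:
Numerator: 20 = 20 + j0
Denominator: (j250)^2 + 822(j250) + 19925 = -42575 + j205500
|N| = √(20² + 0²) ≈ 20, ∠N ≈ 0.00°
|D| = √(42575² + 205500²) ≈ 2.0986e+05, ∠D ≈ 101.70°
|L| = 20 / 2.0986e+05 ≈ 9.5302e-05
Gain = 20 log₁₀(9.5302e-05) ≈ -80.42 dB
∠L = 0.00° − 101.70° = -101.70°

-80.4 dB, -101.7°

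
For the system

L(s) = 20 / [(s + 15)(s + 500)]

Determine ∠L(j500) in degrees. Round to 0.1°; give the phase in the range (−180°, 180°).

-133.3°

At s = jω = j500:
pole (s+15): 15 + j500 → |·| = √(15²+500²) = √250225 ≈ 500.22, ∠ = arctan(500/15) ≈ 88.28°
pole (s+500): 500 + j500 → |·| = √(500²+500²) = √500000 ≈ 707.11, ∠ = arctan(500/500) ≈ 45.00°
∠L = 0.00° − 133.28° = -133.28°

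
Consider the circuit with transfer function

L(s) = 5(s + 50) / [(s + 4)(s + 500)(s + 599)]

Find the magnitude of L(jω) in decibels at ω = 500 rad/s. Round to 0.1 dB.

-100.8 dB

At s = jω = j500:
zero (s+50): 50 + j500 → |·| = √(50²+500²) = √252500 ≈ 502.49, ∠ = arctan(500/50) ≈ 84.29°
pole (s+4): 4 + j500 → |·| = √(4²+500²) = √250016 ≈ 500.02, ∠ = arctan(500/4) ≈ 89.54°
pole (s+500): 500 + j500 → |·| = √(500²+500²) = √500000 ≈ 707.11, ∠ = arctan(500/500) ≈ 45.00°
pole (s+599): 599 + j500 → |·| = √(599²+500²) = √608801 ≈ 780.26, ∠ = arctan(500/599) ≈ 39.85°
|L| = 5 · 502.49 / 2.7588e+08 ≈ 9.107e-06
Gain = 20 log₁₀(9.107e-06) ≈ -100.81 dB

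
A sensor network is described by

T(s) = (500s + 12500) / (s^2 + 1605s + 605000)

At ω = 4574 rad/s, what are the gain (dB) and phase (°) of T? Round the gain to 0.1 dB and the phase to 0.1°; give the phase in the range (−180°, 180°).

-19.5 dB, -70.4°

Substitute s = j4574:
Numerator: 500(j4574) + 12500 = 12500 + j2287000
Denominator: (j4574)^2 + 1605(j4574) + 605000 = -20316476 + j7341270
|N| = √(12500² + 2287000²) ≈ 2.287e+06, ∠N ≈ 89.69°
|D| = √(20316476² + 7341270²) ≈ 2.1602e+07, ∠D ≈ 160.13°
|T| = 2.287e+06 / 2.1602e+07 ≈ 0.10587
Gain = 20 log₁₀(0.10587) ≈ -19.50 dB
∠T = 89.69° − 160.13° = -70.44°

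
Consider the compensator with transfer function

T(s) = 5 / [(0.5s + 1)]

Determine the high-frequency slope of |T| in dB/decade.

-20 dB/decade

Each pole contributes −20 dB/decade at high frequency; each zero contributes +20 dB/decade.
Net: 0 zero(s) − 1 pole(s) → -20 dB/decade.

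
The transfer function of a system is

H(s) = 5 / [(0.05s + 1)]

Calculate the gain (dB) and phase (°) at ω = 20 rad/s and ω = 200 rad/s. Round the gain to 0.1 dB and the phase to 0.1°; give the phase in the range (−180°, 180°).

At ω = 20 rad/s:
pole (1 + j20·0.05) = 1 + j1 → |·| ≈ 1.4142, ∠ ≈ 45.00°
|H| = 5 · 1 / (1.4142) ≈ 3.5356
Gain = 20 log₁₀(3.5356) ≈ 10.97 dB
∠H = (0°) − (45.00°) = -45.00°

At ω = 200 rad/s:
pole (1 + j200·0.05) = 1 + j10 → |·| ≈ 10.05, ∠ ≈ 84.29°
|H| = 5 · 1 / (10.05) ≈ 0.49751
Gain = 20 log₁₀(0.49751) ≈ -6.06 dB
∠H = (0°) − (84.29°) = -84.29°

ω = 20: 11.0 dB, -45.0°; ω = 200: -6.1 dB, -84.3°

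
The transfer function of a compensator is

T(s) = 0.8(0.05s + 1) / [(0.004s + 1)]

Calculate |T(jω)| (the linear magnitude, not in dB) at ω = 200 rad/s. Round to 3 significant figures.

6.28

At ω = 200 rad/s:
zero (1 + j200·0.05) = 1 + j10 → |·| ≈ 10.05, ∠ ≈ 84.29°
pole (1 + j200·0.004) = 1 + j0.8 → |·| ≈ 1.2806, ∠ ≈ 38.66°
|T| = 0.8 · 10.05 / (1.2806) ≈ 6.2783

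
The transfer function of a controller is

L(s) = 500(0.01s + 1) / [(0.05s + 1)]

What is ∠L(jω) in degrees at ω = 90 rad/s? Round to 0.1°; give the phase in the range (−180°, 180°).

At ω = 90 rad/s:
zero (1 + j90·0.01) = 1 + j0.9 → |·| ≈ 1.3454, ∠ ≈ 41.99°
pole (1 + j90·0.05) = 1 + j4.5 → |·| ≈ 4.6098, ∠ ≈ 77.47°
∠L = (41.99°) − (77.47°) = -35.48°

-35.5°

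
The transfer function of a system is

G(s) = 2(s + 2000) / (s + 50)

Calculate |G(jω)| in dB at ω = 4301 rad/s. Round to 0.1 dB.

At s = jω = j4301:
zero (s+2000): 2000 + j4301 → |·| = √(2000²+4301²) = √22498601 ≈ 4743.3, ∠ = arctan(4301/2000) ≈ 65.06°
pole (s+50): 50 + j4301 → |·| = √(50²+4301²) = √18501101 ≈ 4301.3, ∠ = arctan(4301/50) ≈ 89.33°
|G| = 2 · 4743.3 / 4301.3 ≈ 2.2055
Gain = 20 log₁₀(2.2055) ≈ 6.87 dB

6.9 dB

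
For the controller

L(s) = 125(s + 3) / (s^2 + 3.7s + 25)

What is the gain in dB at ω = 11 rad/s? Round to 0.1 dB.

22.7 dB

At s = jω = j11:
zero (s+3): 3 + j11 → |·| = √(3²+11²) = √130 ≈ 11.402, ∠ = arctan(11/3) ≈ 74.74°
quadratic: (j11)² + 3.7·j11 + 25 = -96 + j40.7 → |·| ≈ 104.27, ∠ ≈ 157.03°
|L| = 125 · 11.402 / 104.27 ≈ 13.669
Gain = 20 log₁₀(13.669) ≈ 22.71 dB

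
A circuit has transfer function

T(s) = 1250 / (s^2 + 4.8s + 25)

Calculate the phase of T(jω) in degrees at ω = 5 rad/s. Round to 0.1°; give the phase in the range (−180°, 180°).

At s = jω = j5:
quadratic: (j5)² + 4.8·j5 + 25 = 0 + j24 → |·| ≈ 24, ∠ ≈ 90.00°
∠T = 0.00° − 90.00° = -90.00°

-90.0°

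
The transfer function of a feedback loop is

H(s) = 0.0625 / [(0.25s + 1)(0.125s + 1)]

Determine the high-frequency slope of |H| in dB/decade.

-40 dB/decade

Each pole contributes −20 dB/decade at high frequency; each zero contributes +20 dB/decade.
Net: 0 zero(s) − 2 pole(s) → -40 dB/decade.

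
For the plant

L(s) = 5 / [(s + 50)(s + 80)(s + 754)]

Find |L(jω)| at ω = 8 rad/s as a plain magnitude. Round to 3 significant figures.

1.63e-06

At s = jω = j8:
pole (s+50): 50 + j8 → |·| = √(50²+8²) = √2564 ≈ 50.636, ∠ = arctan(8/50) ≈ 9.09°
pole (s+80): 80 + j8 → |·| = √(80²+8²) = √6464 ≈ 80.399, ∠ = arctan(8/80) ≈ 5.71°
pole (s+754): 754 + j8 → |·| = √(754²+8²) = √568580 ≈ 754.04, ∠ = arctan(8/754) ≈ 0.61°
|L| = 5 / 3.0698e+06 ≈ 1.6288e-06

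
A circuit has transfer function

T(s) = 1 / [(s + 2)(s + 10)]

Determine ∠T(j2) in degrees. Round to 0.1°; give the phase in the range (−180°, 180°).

-56.3°

At s = jω = j2:
pole (s+2): 2 + j2 → |·| = √(2²+2²) = √8 ≈ 2.8284, ∠ = arctan(2/2) ≈ 45.00°
pole (s+10): 10 + j2 → |·| = √(10²+2²) = √104 ≈ 10.198, ∠ = arctan(2/10) ≈ 11.31°
∠T = 0.00° − 56.31° = -56.31°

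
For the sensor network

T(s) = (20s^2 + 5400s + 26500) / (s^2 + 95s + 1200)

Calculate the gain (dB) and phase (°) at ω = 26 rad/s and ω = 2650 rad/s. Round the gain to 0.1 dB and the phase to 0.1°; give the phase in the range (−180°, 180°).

ω = 26: 34.9 dB, 6.7°; ω = 2650: 26.1 dB, -3.8°

Substitute s = j26:
Numerator: 20(j26)^2 + 5400(j26) + 26500 = 12980 + j140400
Denominator: (j26)^2 + 95(j26) + 1200 = 524 + j2470
|N| = √(12980² + 140400²) ≈ 1.41e+05, ∠N ≈ 84.72°
|D| = √(524² + 2470²) ≈ 2525, ∠D ≈ 78.02°
|T| = 1.41e+05 / 2525 ≈ 55.842
Gain = 20 log₁₀(55.842) ≈ 34.94 dB
∠T = 84.72° − 78.02° = 6.70°

Substitute s = j2650:
Numerator: 20(j2650)^2 + 5400(j2650) + 26500 = -140423500 + j14310000
Denominator: (j2650)^2 + 95(j2650) + 1200 = -7021300 + j251750
|N| = √(140423500² + 14310000²) ≈ 1.4115e+08, ∠N ≈ 174.18°
|D| = √(7021300² + 251750²) ≈ 7.0258e+06, ∠D ≈ 177.95°
|T| = 1.4115e+08 / 7.0258e+06 ≈ 20.09
Gain = 20 log₁₀(20.09) ≈ 26.06 dB
∠T = 174.18° − 177.95° = -3.77°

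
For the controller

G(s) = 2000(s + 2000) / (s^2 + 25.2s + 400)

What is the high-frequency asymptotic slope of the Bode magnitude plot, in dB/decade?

-20 dB/decade

Each pole contributes −20 dB/decade at high frequency; each zero contributes +20 dB/decade.
Net: 1 zero(s) − 2 pole(s) → -20 dB/decade.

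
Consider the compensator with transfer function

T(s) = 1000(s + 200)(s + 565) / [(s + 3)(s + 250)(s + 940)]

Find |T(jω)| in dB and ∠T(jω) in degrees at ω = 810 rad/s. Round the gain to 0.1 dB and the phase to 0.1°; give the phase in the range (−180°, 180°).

-0.3 dB, -72.2°

At s = jω = j810:
zero (s+200): 200 + j810 → |·| = √(200²+810²) = √696100 ≈ 834.33, ∠ = arctan(810/200) ≈ 76.13°
zero (s+565): 565 + j810 → |·| = √(565²+810²) = √975325 ≈ 987.59, ∠ = arctan(810/565) ≈ 55.10°
pole (s+3): 3 + j810 → |·| = √(3²+810²) = √656109 ≈ 810.01, ∠ = arctan(810/3) ≈ 89.79°
pole (s+250): 250 + j810 → |·| = √(250²+810²) = √718600 ≈ 847.7, ∠ = arctan(810/250) ≈ 72.85°
pole (s+940): 940 + j810 → |·| = √(940²+810²) = √1539700 ≈ 1240.8, ∠ = arctan(810/940) ≈ 40.75°
|T| = 1000 · 8.2398e+05 / 8.5199e+08 ≈ 0.96712
Gain = 20 log₁₀(0.96712) ≈ -0.29 dB
∠T = 131.23° − 203.39° = -72.16°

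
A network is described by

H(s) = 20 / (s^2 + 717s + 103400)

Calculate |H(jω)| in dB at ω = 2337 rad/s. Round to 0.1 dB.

-109.0 dB

Substitute s = j2337:
Numerator: 20 = 20 + j0
Denominator: (j2337)^2 + 717(j2337) + 103400 = -5358169 + j1675629
|N| = √(20² + 0²) ≈ 20, ∠N ≈ 0.00°
|D| = √(5358169² + 1675629²) ≈ 5.6141e+06, ∠D ≈ 162.63°
|H| = 20 / 5.6141e+06 ≈ 3.5625e-06
Gain = 20 log₁₀(3.5625e-06) ≈ -108.96 dB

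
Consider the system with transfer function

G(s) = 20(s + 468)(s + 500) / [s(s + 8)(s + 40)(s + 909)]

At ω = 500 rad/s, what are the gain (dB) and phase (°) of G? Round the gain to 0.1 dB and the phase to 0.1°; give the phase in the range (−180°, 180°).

-82.6 dB, 158.6°

At s = jω = j500:
zero (s+468): 468 + j500 → |·| = √(468²+500²) = √469024 ≈ 684.85, ∠ = arctan(500/468) ≈ 46.89°
zero (s+500): 500 + j500 → |·| = √(500²+500²) = √500000 ≈ 707.11, ∠ = arctan(500/500) ≈ 45.00°
pole (s+8): 8 + j500 → |·| = √(8²+500²) = √250064 ≈ 500.06, ∠ = arctan(500/8) ≈ 89.08°
pole (s+40): 40 + j500 → |·| = √(40²+500²) = √251600 ≈ 501.6, ∠ = arctan(500/40) ≈ 85.43°
pole (s+909): 909 + j500 → |·| = √(909²+500²) = √1076281 ≈ 1037.4, ∠ = arctan(500/909) ≈ 28.81°
pole at origin: |s| = 500, ∠ = 90.00° (in denominator)
|G| = 20 · 4.8426e+05 / 1.3011e+11 ≈ 7.4439e-05
Gain = 20 log₁₀(7.4439e-05) ≈ -82.56 dB
∠G = 91.89° − 293.32° = -201.43° ≡ 158.57° (principal value)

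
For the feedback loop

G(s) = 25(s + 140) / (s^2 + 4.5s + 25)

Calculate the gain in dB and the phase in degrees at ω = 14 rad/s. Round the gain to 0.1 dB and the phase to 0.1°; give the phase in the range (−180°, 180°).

25.7 dB, -154.1°

At s = jω = j14:
zero (s+140): 140 + j14 → |·| = √(140²+14²) = √19796 ≈ 140.7, ∠ = arctan(14/140) ≈ 5.71°
quadratic: (j14)² + 4.5·j14 + 25 = -171 + j63 → |·| ≈ 182.24, ∠ ≈ 159.78°
|G| = 25 · 140.7 / 182.24 ≈ 19.301
Gain = 20 log₁₀(19.301) ≈ 25.71 dB
∠G = 5.71° − 159.78° = -154.07°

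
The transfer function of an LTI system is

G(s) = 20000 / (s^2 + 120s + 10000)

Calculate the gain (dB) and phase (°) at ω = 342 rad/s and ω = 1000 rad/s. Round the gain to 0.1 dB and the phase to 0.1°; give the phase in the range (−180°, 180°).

ω = 342: -15.2 dB, -159.0°; ω = 1000: -34.0 dB, -173.1°

At s = jω = j342:
quadratic: (j342)² + 120·j342 + 10000 = -106964 + j41040 → |·| ≈ 1.1457e+05, ∠ ≈ 159.01°
|G| = 20000 / 1.1457e+05 ≈ 0.17457
Gain = 20 log₁₀(0.17457) ≈ -15.16 dB
∠G = 0.00° − 159.01° = -159.01°

At s = jω = j1000:
quadratic: (j1000)² + 120·j1000 + 10000 = -990000 + j120000 → |·| ≈ 9.9725e+05, ∠ ≈ 173.09°
|G| = 20000 / 9.9725e+05 ≈ 0.020055
Gain = 20 log₁₀(0.020055) ≈ -33.96 dB
∠G = 0.00° − 173.09° = -173.09°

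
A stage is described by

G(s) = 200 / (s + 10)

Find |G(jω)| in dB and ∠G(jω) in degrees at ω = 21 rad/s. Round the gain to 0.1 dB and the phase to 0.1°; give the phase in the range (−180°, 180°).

Substitute s = j21:
Numerator: 200 = 200 + j0
Denominator: (j21) + 10 = 10 + j21
|N| = √(200² + 0²) ≈ 200, ∠N ≈ 0.00°
|D| = √(10² + 21²) ≈ 23.259, ∠D ≈ 64.54°
|G| = 200 / 23.259 ≈ 8.5988
Gain = 20 log₁₀(8.5988) ≈ 18.69 dB
∠G = 0.00° − 64.54° = -64.54°

18.7 dB, -64.5°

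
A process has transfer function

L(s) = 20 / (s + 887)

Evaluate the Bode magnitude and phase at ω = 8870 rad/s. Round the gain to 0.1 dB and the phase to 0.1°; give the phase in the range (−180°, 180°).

At s = jω = j8870:
pole (s+887): 887 + j8870 → |·| = √(887²+8870²) = √79463669 ≈ 8914.2, ∠ = arctan(8870/887) ≈ 84.29°
|L| = 20 / 8914.2 ≈ 0.0022436
Gain = 20 log₁₀(0.0022436) ≈ -52.98 dB
∠L = 0.00° − 84.29° = -84.29°

-53.0 dB, -84.3°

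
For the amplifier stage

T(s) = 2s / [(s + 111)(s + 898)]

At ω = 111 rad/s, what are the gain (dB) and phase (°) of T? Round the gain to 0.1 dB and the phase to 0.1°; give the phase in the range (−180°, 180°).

At s = jω = j111:
zero at origin: s = j111 → |·| = 111, ∠ = 90.00°
pole (s+111): 111 + j111 → |·| = √(111²+111²) = √24642 ≈ 156.98, ∠ = arctan(111/111) ≈ 45.00°
pole (s+898): 898 + j111 → |·| = √(898²+111²) = √818725 ≈ 904.83, ∠ = arctan(111/898) ≈ 7.05°
|T| = 2 · 111 / 1.4204e+05 ≈ 0.0015629
Gain = 20 log₁₀(0.0015629) ≈ -56.12 dB
∠T = 90.00° − 52.05° = 37.95°

-56.1 dB, 38.0°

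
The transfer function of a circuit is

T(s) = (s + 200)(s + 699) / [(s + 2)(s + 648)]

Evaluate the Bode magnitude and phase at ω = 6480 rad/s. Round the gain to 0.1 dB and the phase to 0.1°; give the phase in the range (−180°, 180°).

0.0 dB, -2.2°

At s = jω = j6480:
zero (s+200): 200 + j6480 → |·| = √(200²+6480²) = √42030400 ≈ 6483.1, ∠ = arctan(6480/200) ≈ 88.23°
zero (s+699): 699 + j6480 → |·| = √(699²+6480²) = √42479001 ≈ 6517.6, ∠ = arctan(6480/699) ≈ 83.84°
pole (s+2): 2 + j6480 → |·| = √(2²+6480²) = √41990404 ≈ 6480, ∠ = arctan(6480/2) ≈ 89.98°
pole (s+648): 648 + j6480 → |·| = √(648²+6480²) = √42410304 ≈ 6512.3, ∠ = arctan(6480/648) ≈ 84.29°
|T| = 1 · 4.2254e+07 / 4.22e+07 ≈ 1.0013
Gain = 20 log₁₀(1.0013) ≈ 0.01 dB
∠T = 172.07° − 174.27° = -2.20°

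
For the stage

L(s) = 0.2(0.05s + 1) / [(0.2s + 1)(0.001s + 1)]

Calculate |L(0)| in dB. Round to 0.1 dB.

-14.0 dB

L(0) = 0.2 · 1 / 1 = 0.2
20 log₁₀(0.2) ≈ -13.98 dB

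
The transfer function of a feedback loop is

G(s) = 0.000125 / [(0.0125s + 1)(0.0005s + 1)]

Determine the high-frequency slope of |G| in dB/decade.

-40 dB/decade

Each pole contributes −20 dB/decade at high frequency; each zero contributes +20 dB/decade.
Net: 0 zero(s) − 2 pole(s) → -40 dB/decade.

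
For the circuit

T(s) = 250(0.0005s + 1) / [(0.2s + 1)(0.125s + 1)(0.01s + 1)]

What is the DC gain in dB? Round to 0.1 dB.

48.0 dB

T(0) = 250 · 1 / 1 = 250
20 log₁₀(250) ≈ 47.96 dB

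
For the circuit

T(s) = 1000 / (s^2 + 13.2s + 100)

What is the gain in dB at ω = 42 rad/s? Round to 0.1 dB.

-4.9 dB

At s = jω = j42:
quadratic: (j42)² + 13.2·j42 + 100 = -1664 + j554.4 → |·| ≈ 1753.9, ∠ ≈ 161.57°
|T| = 1000 / 1753.9 ≈ 0.57016
Gain = 20 log₁₀(0.57016) ≈ -4.88 dB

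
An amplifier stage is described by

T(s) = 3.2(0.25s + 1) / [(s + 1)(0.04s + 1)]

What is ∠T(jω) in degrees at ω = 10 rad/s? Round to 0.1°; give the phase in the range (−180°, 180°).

At ω = 10 rad/s:
zero (1 + j10·0.25) = 1 + j2.5 → |·| ≈ 2.6926, ∠ ≈ 68.20°
pole (1 + j10·1) = 1 + j10 → |·| ≈ 10.05, ∠ ≈ 84.29°
pole (1 + j10·0.04) = 1 + j0.4 → |·| ≈ 1.077, ∠ ≈ 21.80°
∠T = (68.20°) − (84.29° + 21.80°) = -37.89°

-37.9°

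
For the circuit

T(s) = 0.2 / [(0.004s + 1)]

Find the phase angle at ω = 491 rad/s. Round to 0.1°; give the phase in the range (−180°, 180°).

At ω = 491 rad/s:
pole (1 + j491·0.004) = 1 + j1.964 → |·| ≈ 2.2039, ∠ ≈ 63.02°
∠T = (0°) − (63.02°) = -63.02°

-63.0°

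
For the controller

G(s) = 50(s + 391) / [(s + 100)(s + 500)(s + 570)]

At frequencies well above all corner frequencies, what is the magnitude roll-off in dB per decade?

Each pole contributes −20 dB/decade at high frequency; each zero contributes +20 dB/decade.
Net: 1 zero(s) − 3 pole(s) → -40 dB/decade.

-40 dB/decade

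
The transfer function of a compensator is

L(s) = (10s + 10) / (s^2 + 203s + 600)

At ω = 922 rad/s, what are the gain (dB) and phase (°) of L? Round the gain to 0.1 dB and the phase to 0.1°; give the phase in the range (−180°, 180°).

-39.5 dB, -77.6°

Substitute s = j922:
Numerator: 10(j922) + 10 = 10 + j9220
Denominator: (j922)^2 + 203(j922) + 600 = -849484 + j187166
|N| = √(10² + 9220²) ≈ 9220, ∠N ≈ 89.94°
|D| = √(849484² + 187166²) ≈ 8.6986e+05, ∠D ≈ 167.57°
|L| = 9220 / 8.6986e+05 ≈ 0.010599
Gain = 20 log₁₀(0.010599) ≈ -39.49 dB
∠L = 89.94° − 167.57° = -77.63°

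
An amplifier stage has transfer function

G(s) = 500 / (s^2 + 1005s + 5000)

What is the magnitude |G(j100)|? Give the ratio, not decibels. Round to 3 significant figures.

0.00497

Substitute s = j100:
Numerator: 500 = 500 + j0
Denominator: (j100)^2 + 1005(j100) + 5000 = -5000 + j100500
|N| = √(500² + 0²) ≈ 500, ∠N ≈ 0.00°
|D| = √(5000² + 100500²) ≈ 1.0062e+05, ∠D ≈ 92.85°
|G| = 500 / 1.0062e+05 ≈ 0.0049692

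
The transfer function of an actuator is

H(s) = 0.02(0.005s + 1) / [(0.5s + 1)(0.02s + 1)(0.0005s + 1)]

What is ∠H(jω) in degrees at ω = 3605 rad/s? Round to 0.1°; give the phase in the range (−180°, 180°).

-153.3°

At ω = 3605 rad/s:
zero (1 + j3605·0.005) = 1 + j18.025 → |·| ≈ 18.053, ∠ ≈ 86.82°
pole (1 + j3605·0.5) = 1 + j1802.5 → |·| ≈ 1802.5, ∠ ≈ 89.97°
pole (1 + j3605·0.02) = 1 + j72.1 → |·| ≈ 72.107, ∠ ≈ 89.21°
pole (1 + j3605·0.0005) = 1 + j1.8025 → |·| ≈ 2.0613, ∠ ≈ 60.98°
∠H = (86.82°) − (89.97° + 89.21° + 60.98°) = -153.34°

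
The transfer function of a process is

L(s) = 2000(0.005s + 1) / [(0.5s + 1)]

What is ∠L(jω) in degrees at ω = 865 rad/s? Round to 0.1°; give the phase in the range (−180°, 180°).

-12.9°

At ω = 865 rad/s:
zero (1 + j865·0.005) = 1 + j4.325 → |·| ≈ 4.4391, ∠ ≈ 76.98°
pole (1 + j865·0.5) = 1 + j432.5 → |·| ≈ 432.5, ∠ ≈ 89.87°
∠L = (76.98°) − (89.87°) = -12.89°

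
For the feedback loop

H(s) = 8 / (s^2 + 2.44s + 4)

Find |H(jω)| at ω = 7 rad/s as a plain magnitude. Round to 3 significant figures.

At s = jω = j7:
quadratic: (j7)² + 2.44·j7 + 4 = -45 + j17.08 → |·| ≈ 48.132, ∠ ≈ 159.22°
|H| = 8 / 48.132 ≈ 0.16621

0.166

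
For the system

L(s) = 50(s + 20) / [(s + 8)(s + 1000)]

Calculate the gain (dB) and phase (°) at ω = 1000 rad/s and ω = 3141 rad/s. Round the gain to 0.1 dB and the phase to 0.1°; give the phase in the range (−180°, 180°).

ω = 1000: -29.0 dB, -45.7°; ω = 3141: -36.4 dB, -72.6°

At s = jω = j1000:
zero (s+20): 20 + j1000 → |·| = √(20²+1000²) = √1000400 ≈ 1000.2, ∠ = arctan(1000/20) ≈ 88.85°
pole (s+8): 8 + j1000 → |·| = √(8²+1000²) = √1000064 ≈ 1000, ∠ = arctan(1000/8) ≈ 89.54°
pole (s+1000): 1000 + j1000 → |·| = √(1000²+1000²) = √2000000 ≈ 1414.2, ∠ = arctan(1000/1000) ≈ 45.00°
|L| = 50 · 1000.2 / 1.4142e+06 ≈ 0.035363
Gain = 20 log₁₀(0.035363) ≈ -29.03 dB
∠L = 88.85° − 134.54° = -45.69°

At s = jω = j3141:
zero (s+20): 20 + j3141 → |·| = √(20²+3141²) = √9866281 ≈ 3141.1, ∠ = arctan(3141/20) ≈ 89.64°
pole (s+8): 8 + j3141 → |·| = √(8²+3141²) = √9865945 ≈ 3141, ∠ = arctan(3141/8) ≈ 89.85°
pole (s+1000): 1000 + j3141 → |·| = √(1000²+3141²) = √10865881 ≈ 3296.3, ∠ = arctan(3141/1000) ≈ 72.34°
|L| = 50 · 3141.1 / 1.0354e+07 ≈ 0.015169
Gain = 20 log₁₀(0.015169) ≈ -36.38 dB
∠L = 89.64° − 162.19° = -72.55°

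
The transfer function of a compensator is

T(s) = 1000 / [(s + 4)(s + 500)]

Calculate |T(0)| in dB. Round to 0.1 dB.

T(0) = 1000 / (4·500) = 0.5
20 log₁₀(0.5) ≈ -6.02 dB

-6.0 dB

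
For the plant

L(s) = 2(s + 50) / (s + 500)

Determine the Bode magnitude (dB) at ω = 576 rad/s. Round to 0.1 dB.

3.6 dB

At s = jω = j576:
zero (s+50): 50 + j576 → |·| = √(50²+576²) = √334276 ≈ 578.17, ∠ = arctan(576/50) ≈ 85.04°
pole (s+500): 500 + j576 → |·| = √(500²+576²) = √581776 ≈ 762.74, ∠ = arctan(576/500) ≈ 49.04°
|L| = 2 · 578.17 / 762.74 ≈ 1.516
Gain = 20 log₁₀(1.516) ≈ 3.61 dB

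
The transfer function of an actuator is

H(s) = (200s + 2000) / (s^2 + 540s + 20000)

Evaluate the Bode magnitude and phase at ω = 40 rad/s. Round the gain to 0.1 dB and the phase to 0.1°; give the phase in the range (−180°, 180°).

Substitute s = j40:
Numerator: 200(j40) + 2000 = 2000 + j8000
Denominator: (j40)^2 + 540(j40) + 20000 = 18400 + j21600
|N| = √(2000² + 8000²) ≈ 8246.2, ∠N ≈ 75.96°
|D| = √(18400² + 21600²) ≈ 28375, ∠D ≈ 49.57°
|H| = 8246.2 / 28375 ≈ 0.29061
Gain = 20 log₁₀(0.29061) ≈ -10.73 dB
∠H = 75.96° − 49.57° = 26.39°

-10.7 dB, 26.4°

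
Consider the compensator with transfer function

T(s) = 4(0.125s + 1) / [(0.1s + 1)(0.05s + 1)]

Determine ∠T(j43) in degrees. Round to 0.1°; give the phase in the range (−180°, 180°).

-62.5°

At ω = 43 rad/s:
zero (1 + j43·0.125) = 1 + j5.375 → |·| ≈ 5.4672, ∠ ≈ 79.46°
pole (1 + j43·0.1) = 1 + j4.3 → |·| ≈ 4.4147, ∠ ≈ 76.91°
pole (1 + j43·0.05) = 1 + j2.15 → |·| ≈ 2.3712, ∠ ≈ 65.06°
∠T = (79.46°) − (76.91° + 65.06°) = -62.51°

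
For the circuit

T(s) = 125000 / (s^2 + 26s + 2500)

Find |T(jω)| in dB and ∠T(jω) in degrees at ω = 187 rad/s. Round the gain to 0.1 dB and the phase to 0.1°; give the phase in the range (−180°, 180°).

11.6 dB, -171.5°

At s = jω = j187:
quadratic: (j187)² + 26·j187 + 2500 = -32469 + j4862 → |·| ≈ 32831, ∠ ≈ 171.48°
|T| = 125000 / 32831 ≈ 3.8074
Gain = 20 log₁₀(3.8074) ≈ 11.61 dB
∠T = 0.00° − 171.48° = -171.48°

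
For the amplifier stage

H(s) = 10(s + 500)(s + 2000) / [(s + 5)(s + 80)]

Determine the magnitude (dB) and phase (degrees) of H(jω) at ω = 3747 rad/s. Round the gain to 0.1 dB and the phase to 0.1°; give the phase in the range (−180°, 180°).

At s = jω = j3747:
zero (s+500): 500 + j3747 → |·| = √(500²+3747²) = √14290009 ≈ 3780.2, ∠ = arctan(3747/500) ≈ 82.40°
zero (s+2000): 2000 + j3747 → |·| = √(2000²+3747²) = √18040009 ≈ 4247.4, ∠ = arctan(3747/2000) ≈ 61.91°
pole (s+5): 5 + j3747 → |·| = √(5²+3747²) = √14040034 ≈ 3747, ∠ = arctan(3747/5) ≈ 89.92°
pole (s+80): 80 + j3747 → |·| = √(80²+3747²) = √14046409 ≈ 3747.9, ∠ = arctan(3747/80) ≈ 88.78°
|H| = 10 · 1.6056e+07 / 1.4043e+07 ≈ 11.433
Gain = 20 log₁₀(11.433) ≈ 21.16 dB
∠H = 144.31° − 178.70° = -34.39°

21.2 dB, -34.4°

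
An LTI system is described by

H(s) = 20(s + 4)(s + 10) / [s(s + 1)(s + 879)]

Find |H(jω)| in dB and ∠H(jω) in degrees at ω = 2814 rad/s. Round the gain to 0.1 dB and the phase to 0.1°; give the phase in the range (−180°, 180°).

-43.4 dB, -72.9°

At s = jω = j2814:
zero (s+4): 4 + j2814 → |·| = √(4²+2814²) = √7918612 ≈ 2814, ∠ = arctan(2814/4) ≈ 89.92°
zero (s+10): 10 + j2814 → |·| = √(10²+2814²) = √7918696 ≈ 2814, ∠ = arctan(2814/10) ≈ 89.80°
pole (s+1): 1 + j2814 → |·| = √(1²+2814²) = √7918597 ≈ 2814, ∠ = arctan(2814/1) ≈ 89.98°
pole (s+879): 879 + j2814 → |·| = √(879²+2814²) = √8691237 ≈ 2948.1, ∠ = arctan(2814/879) ≈ 72.65°
pole at origin: |s| = 2814, ∠ = 90.00° (in denominator)
|H| = 20 · 7.9186e+06 / 2.3345e+10 ≈ 0.006784
Gain = 20 log₁₀(0.006784) ≈ -43.37 dB
∠H = 179.72° − 252.63° = -72.91°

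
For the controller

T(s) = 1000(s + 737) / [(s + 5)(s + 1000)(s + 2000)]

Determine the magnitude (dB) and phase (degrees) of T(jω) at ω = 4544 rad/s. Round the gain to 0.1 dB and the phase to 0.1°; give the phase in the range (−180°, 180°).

At s = jω = j4544:
zero (s+737): 737 + j4544 → |·| = √(737²+4544²) = √21191105 ≈ 4603.4, ∠ = arctan(4544/737) ≈ 80.79°
pole (s+5): 5 + j4544 → |·| = √(5²+4544²) = √20647961 ≈ 4544, ∠ = arctan(4544/5) ≈ 89.94°
pole (s+1000): 1000 + j4544 → |·| = √(1000²+4544²) = √21647936 ≈ 4652.7, ∠ = arctan(4544/1000) ≈ 77.59°
pole (s+2000): 2000 + j4544 → |·| = √(2000²+4544²) = √24647936 ≈ 4964.7, ∠ = arctan(4544/2000) ≈ 66.24°
|T| = 1000 · 4603.4 / 1.0496e+11 ≈ 4.3859e-05
Gain = 20 log₁₀(4.3859e-05) ≈ -87.16 dB
∠T = 80.79° − 233.77° = -152.98°

-87.2 dB, -153.0°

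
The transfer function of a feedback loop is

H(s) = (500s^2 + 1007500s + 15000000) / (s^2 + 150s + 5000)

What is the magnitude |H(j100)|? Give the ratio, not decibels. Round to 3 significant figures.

6.40e+03

Substitute s = j100:
Numerator: 500(j100)^2 + 1007500(j100) + 15000000 = 10000000 + j100750000
Denominator: (j100)^2 + 150(j100) + 5000 = -5000 + j15000
|N| = √(10000000² + 100750000²) ≈ 1.0125e+08, ∠N ≈ 84.33°
|D| = √(5000² + 15000²) ≈ 15811, ∠D ≈ 108.43°
|H| = 1.0125e+08 / 15811 ≈ 6403.8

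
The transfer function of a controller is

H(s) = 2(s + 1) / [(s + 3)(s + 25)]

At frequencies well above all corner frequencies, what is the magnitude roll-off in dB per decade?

Each pole contributes −20 dB/decade at high frequency; each zero contributes +20 dB/decade.
Net: 1 zero(s) − 2 pole(s) → -20 dB/decade.

-20 dB/decade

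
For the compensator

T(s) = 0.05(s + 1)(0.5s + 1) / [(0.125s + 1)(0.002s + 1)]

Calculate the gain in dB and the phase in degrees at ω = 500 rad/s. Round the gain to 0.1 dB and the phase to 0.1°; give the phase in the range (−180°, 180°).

37.0 dB, 45.6°

At ω = 500 rad/s:
zero (1 + j500·1) = 1 + j500 → |·| ≈ 500, ∠ ≈ 89.89°
zero (1 + j500·0.5) = 1 + j250 → |·| ≈ 250, ∠ ≈ 89.77°
pole (1 + j500·0.125) = 1 + j62.5 → |·| ≈ 62.508, ∠ ≈ 89.08°
pole (1 + j500·0.002) = 1 + j1 → |·| ≈ 1.4142, ∠ ≈ 45.00°
|T| = 0.05 · 500 · 250 / (62.508 · 1.4142) ≈ 70.702
Gain = 20 log₁₀(70.702) ≈ 36.99 dB
∠T = (89.89° + 89.77°) − (89.08° + 45.00°) = 45.58°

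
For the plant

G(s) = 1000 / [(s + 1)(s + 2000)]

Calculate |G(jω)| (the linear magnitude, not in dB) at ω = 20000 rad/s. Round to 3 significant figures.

2.49e-06

At s = jω = j20000:
pole (s+1): 1 + j20000 → |·| = √(1²+20000²) = √400000001 ≈ 20000, ∠ = arctan(20000/1) ≈ 90.00°
pole (s+2000): 2000 + j20000 → |·| = √(2000²+20000²) = √404000000 ≈ 20100, ∠ = arctan(20000/2000) ≈ 84.29°
|G| = 1000 / 4.02e+08 ≈ 2.4876e-06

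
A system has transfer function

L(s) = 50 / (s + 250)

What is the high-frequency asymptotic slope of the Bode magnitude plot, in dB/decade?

Each pole contributes −20 dB/decade at high frequency; each zero contributes +20 dB/decade.
Net: 0 zero(s) − 1 pole(s) → -20 dB/decade.

-20 dB/decade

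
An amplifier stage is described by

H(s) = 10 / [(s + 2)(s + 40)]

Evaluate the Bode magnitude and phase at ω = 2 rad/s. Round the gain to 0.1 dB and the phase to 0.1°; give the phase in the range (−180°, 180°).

At s = jω = j2:
pole (s+2): 2 + j2 → |·| = √(2²+2²) = √8 ≈ 2.8284, ∠ = arctan(2/2) ≈ 45.00°
pole (s+40): 40 + j2 → |·| = √(40²+2²) = √1604 ≈ 40.05, ∠ = arctan(2/40) ≈ 2.86°
|H| = 10 / 113.28 ≈ 0.088277
Gain = 20 log₁₀(0.088277) ≈ -21.08 dB
∠H = 0.00° − 47.86° = -47.86°

-21.1 dB, -47.9°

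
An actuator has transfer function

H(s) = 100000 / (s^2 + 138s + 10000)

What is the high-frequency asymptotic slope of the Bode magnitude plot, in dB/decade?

Each pole contributes −20 dB/decade at high frequency; each zero contributes +20 dB/decade.
Net: 0 zero(s) − 2 pole(s) → -40 dB/decade.

-40 dB/decade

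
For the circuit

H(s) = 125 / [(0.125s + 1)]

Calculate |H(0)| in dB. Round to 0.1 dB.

H(0) = 125 · 1 / 1 = 125
20 log₁₀(125) ≈ 41.94 dB

41.9 dB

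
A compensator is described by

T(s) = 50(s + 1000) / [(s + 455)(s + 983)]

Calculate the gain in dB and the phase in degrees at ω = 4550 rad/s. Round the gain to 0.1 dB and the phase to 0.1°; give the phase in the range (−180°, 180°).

-39.2 dB, -84.5°

At s = jω = j4550:
zero (s+1000): 1000 + j4550 → |·| = √(1000²+4550²) = √21702500 ≈ 4658.6, ∠ = arctan(4550/1000) ≈ 77.60°
pole (s+455): 455 + j4550 → |·| = √(455²+4550²) = √20909525 ≈ 4572.7, ∠ = arctan(4550/455) ≈ 84.29°
pole (s+983): 983 + j4550 → |·| = √(983²+4550²) = √21668789 ≈ 4655, ∠ = arctan(4550/983) ≈ 77.81°
|T| = 50 · 4658.6 / 2.1286e+07 ≈ 0.010943
Gain = 20 log₁₀(0.010943) ≈ -39.22 dB
∠T = 77.60° − 162.10° = -84.50°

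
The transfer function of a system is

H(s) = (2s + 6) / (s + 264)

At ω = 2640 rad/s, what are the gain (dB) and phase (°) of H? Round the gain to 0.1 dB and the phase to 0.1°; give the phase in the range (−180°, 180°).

6.0 dB, 5.6°

Substitute s = j2640:
Numerator: 2(j2640) + 6 = 6 + j5280
Denominator: (j2640) + 264 = 264 + j2640
|N| = √(6² + 5280²) ≈ 5280, ∠N ≈ 89.93°
|D| = √(264² + 2640²) ≈ 2653.2, ∠D ≈ 84.29°
|H| = 5280 / 2653.2 ≈ 1.99
Gain = 20 log₁₀(1.99) ≈ 5.98 dB
∠H = 89.93° − 84.29° = 5.64°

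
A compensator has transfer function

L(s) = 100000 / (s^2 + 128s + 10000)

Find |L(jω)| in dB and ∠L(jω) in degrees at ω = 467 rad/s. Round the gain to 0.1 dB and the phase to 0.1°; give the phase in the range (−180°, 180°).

At s = jω = j467:
quadratic: (j467)² + 128·j467 + 10000 = -208089 + j59776 → |·| ≈ 2.165e+05, ∠ ≈ 163.97°
|L| = 100000 / 2.165e+05 ≈ 0.46189
Gain = 20 log₁₀(0.46189) ≈ -6.71 dB
∠L = 0.00° − 163.97° = -163.97°

-6.7 dB, -164.0°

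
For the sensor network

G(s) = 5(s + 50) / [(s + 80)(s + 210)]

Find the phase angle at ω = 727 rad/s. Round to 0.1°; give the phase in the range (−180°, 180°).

At s = jω = j727:
zero (s+50): 50 + j727 → |·| = √(50²+727²) = √531029 ≈ 728.72, ∠ = arctan(727/50) ≈ 86.07°
pole (s+80): 80 + j727 → |·| = √(80²+727²) = √534929 ≈ 731.39, ∠ = arctan(727/80) ≈ 83.72°
pole (s+210): 210 + j727 → |·| = √(210²+727²) = √572629 ≈ 756.72, ∠ = arctan(727/210) ≈ 73.89°
∠G = 86.07° − 157.61° = -71.54°

-71.5°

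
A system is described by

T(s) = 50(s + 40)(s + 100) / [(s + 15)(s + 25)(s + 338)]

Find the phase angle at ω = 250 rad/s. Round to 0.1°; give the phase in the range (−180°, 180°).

-58.2°

At s = jω = j250:
zero (s+40): 40 + j250 → |·| = √(40²+250²) = √64100 ≈ 253.18, ∠ = arctan(250/40) ≈ 80.91°
zero (s+100): 100 + j250 → |·| = √(100²+250²) = √72500 ≈ 269.26, ∠ = arctan(250/100) ≈ 68.20°
pole (s+15): 15 + j250 → |·| = √(15²+250²) = √62725 ≈ 250.45, ∠ = arctan(250/15) ≈ 86.57°
pole (s+25): 25 + j250 → |·| = √(25²+250²) = √63125 ≈ 251.25, ∠ = arctan(250/25) ≈ 84.29°
pole (s+338): 338 + j250 → |·| = √(338²+250²) = √176744 ≈ 420.41, ∠ = arctan(250/338) ≈ 36.49°
∠T = 149.11° − 207.35° = -58.24°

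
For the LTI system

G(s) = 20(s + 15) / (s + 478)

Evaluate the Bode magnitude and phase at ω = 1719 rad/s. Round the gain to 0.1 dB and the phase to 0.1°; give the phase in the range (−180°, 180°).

At s = jω = j1719:
zero (s+15): 15 + j1719 → |·| = √(15²+1719²) = √2955186 ≈ 1719.1, ∠ = arctan(1719/15) ≈ 89.50°
pole (s+478): 478 + j1719 → |·| = √(478²+1719²) = √3183445 ≈ 1784.2, ∠ = arctan(1719/478) ≈ 74.46°
|G| = 20 · 1719.1 / 1784.2 ≈ 19.27
Gain = 20 log₁₀(19.27) ≈ 25.70 dB
∠G = 89.50° − 74.46° = 15.04°

25.7 dB, 15.0°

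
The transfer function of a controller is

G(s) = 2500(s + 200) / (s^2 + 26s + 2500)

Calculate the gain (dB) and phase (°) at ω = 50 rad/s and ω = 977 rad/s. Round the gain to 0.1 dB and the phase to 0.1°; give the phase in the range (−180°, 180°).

At s = jω = j50:
zero (s+200): 200 + j50 → |·| = √(200²+50²) = √42500 ≈ 206.16, ∠ = arctan(50/200) ≈ 14.04°
quadratic: (j50)² + 26·j50 + 2500 = 0 + j1300 → |·| ≈ 1300, ∠ ≈ 90.00°
|G| = 2500 · 206.16 / 1300 ≈ 396.46
Gain = 20 log₁₀(396.46) ≈ 51.96 dB
∠G = 14.04° − 90.00° = -75.96°

At s = jω = j977:
zero (s+200): 200 + j977 → |·| = √(200²+977²) = √994529 ≈ 997.26, ∠ = arctan(977/200) ≈ 78.43°
quadratic: (j977)² + 26·j977 + 2500 = -952029 + j25402 → |·| ≈ 9.5237e+05, ∠ ≈ 178.47°
|G| = 2500 · 997.26 / 9.5237e+05 ≈ 2.6178
Gain = 20 log₁₀(2.6178) ≈ 8.36 dB
∠G = 78.43° − 178.47° = -100.04°

ω = 50: 52.0 dB, -76.0°; ω = 977: 8.4 dB, -100.0°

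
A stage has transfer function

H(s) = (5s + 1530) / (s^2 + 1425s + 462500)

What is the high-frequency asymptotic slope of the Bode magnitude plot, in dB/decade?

Each pole contributes −20 dB/decade at high frequency; each zero contributes +20 dB/decade.
Net: 1 zero(s) − 2 pole(s) → -20 dB/decade.

-20 dB/decade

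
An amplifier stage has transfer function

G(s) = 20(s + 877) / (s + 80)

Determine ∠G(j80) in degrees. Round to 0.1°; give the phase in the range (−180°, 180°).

At s = jω = j80:
zero (s+877): 877 + j80 → |·| = √(877²+80²) = √775529 ≈ 880.64, ∠ = arctan(80/877) ≈ 5.21°
pole (s+80): 80 + j80 → |·| = √(80²+80²) = √12800 ≈ 113.14, ∠ = arctan(80/80) ≈ 45.00°
∠G = 5.21° − 45.00° = -39.79°

-39.8°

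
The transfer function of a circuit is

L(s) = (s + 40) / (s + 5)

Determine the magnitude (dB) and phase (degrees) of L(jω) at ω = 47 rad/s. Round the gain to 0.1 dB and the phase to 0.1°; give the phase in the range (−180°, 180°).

2.3 dB, -34.3°

At s = jω = j47:
zero (s+40): 40 + j47 → |·| = √(40²+47²) = √3809 ≈ 61.717, ∠ = arctan(47/40) ≈ 49.60°
pole (s+5): 5 + j47 → |·| = √(5²+47²) = √2234 ≈ 47.265, ∠ = arctan(47/5) ≈ 83.93°
|L| = 1 · 61.717 / 47.265 ≈ 1.3058
Gain = 20 log₁₀(1.3058) ≈ 2.32 dB
∠L = 49.60° − 83.93° = -34.33°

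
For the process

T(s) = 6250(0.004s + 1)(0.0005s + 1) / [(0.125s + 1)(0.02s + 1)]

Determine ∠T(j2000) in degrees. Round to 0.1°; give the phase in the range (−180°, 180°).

-50.5°

At ω = 2000 rad/s:
zero (1 + j2000·0.004) = 1 + j8 → |·| ≈ 8.0623, ∠ ≈ 82.87°
zero (1 + j2000·0.0005) = 1 + j1 → |·| ≈ 1.4142, ∠ ≈ 45.00°
pole (1 + j2000·0.125) = 1 + j250 → |·| ≈ 250, ∠ ≈ 89.77°
pole (1 + j2000·0.02) = 1 + j40 → |·| ≈ 40.012, ∠ ≈ 88.57°
∠T = (82.87° + 45.00°) − (89.77° + 88.57°) = -50.47°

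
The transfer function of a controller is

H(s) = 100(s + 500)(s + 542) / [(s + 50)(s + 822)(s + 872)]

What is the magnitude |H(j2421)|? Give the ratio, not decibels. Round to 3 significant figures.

At s = jω = j2421:
zero (s+500): 500 + j2421 → |·| = √(500²+2421²) = √6111241 ≈ 2472.1, ∠ = arctan(2421/500) ≈ 78.33°
zero (s+542): 542 + j2421 → |·| = √(542²+2421²) = √6155005 ≈ 2480.9, ∠ = arctan(2421/542) ≈ 77.38°
pole (s+50): 50 + j2421 → |·| = √(50²+2421²) = √5863741 ≈ 2421.5, ∠ = arctan(2421/50) ≈ 88.82°
pole (s+822): 822 + j2421 → |·| = √(822²+2421²) = √6536925 ≈ 2556.7, ∠ = arctan(2421/822) ≈ 71.25°
pole (s+872): 872 + j2421 → |·| = √(872²+2421²) = √6621625 ≈ 2573.3, ∠ = arctan(2421/872) ≈ 70.19°
|H| = 100 · 6.133e+06 / 1.5931e+10 ≈ 0.038497

0.0385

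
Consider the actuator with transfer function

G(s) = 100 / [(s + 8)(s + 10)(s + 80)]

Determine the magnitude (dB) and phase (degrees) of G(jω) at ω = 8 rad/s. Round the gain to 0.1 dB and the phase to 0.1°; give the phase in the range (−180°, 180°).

At s = jω = j8:
pole (s+8): 8 + j8 → |·| = √(8²+8²) = √128 ≈ 11.314, ∠ = arctan(8/8) ≈ 45.00°
pole (s+10): 10 + j8 → |·| = √(10²+8²) = √164 ≈ 12.806, ∠ = arctan(8/10) ≈ 38.66°
pole (s+80): 80 + j8 → |·| = √(80²+8²) = √6464 ≈ 80.399, ∠ = arctan(8/80) ≈ 5.71°
|G| = 100 / 11649 ≈ 0.0085844
Gain = 20 log₁₀(0.0085844) ≈ -41.33 dB
∠G = 0.00° − 89.37° = -89.37°

-41.3 dB, -89.4°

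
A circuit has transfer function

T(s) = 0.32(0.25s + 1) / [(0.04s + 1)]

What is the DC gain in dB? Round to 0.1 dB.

-9.9 dB

T(0) = 0.32 · 1 / 1 = 0.32
20 log₁₀(0.32) ≈ -9.90 dB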